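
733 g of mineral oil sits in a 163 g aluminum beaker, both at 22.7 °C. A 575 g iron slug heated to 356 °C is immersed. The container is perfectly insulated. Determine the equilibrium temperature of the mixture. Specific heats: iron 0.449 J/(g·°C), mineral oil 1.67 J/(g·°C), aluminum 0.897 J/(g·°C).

T_f ≈ 75.5 °C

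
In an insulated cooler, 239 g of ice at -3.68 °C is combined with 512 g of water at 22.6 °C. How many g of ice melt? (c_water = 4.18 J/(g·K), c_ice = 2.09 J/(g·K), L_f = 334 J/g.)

m_melted ≈ 139 g

Cooling the water to 0 °C releases 512·4.18·22.6 = 48368 J.
Warming the ice to 0 °C takes 239·2.09·3.68 = 1838.2 J, leaving 46529 J for melting.
Melting all 239 g of ice would need 239·334 = 79826 J.
That's not enough to melt it all — equilibrium is at 0 °C with ice remaining.
m_melted·334 = 46529  ⇒  m_melted ≈ 139.3 g.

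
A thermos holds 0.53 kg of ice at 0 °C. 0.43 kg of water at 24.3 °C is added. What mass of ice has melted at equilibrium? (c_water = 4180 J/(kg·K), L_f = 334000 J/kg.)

m_melted ≈ 0.131 kg

Cooling the water to 0 °C releases 0.43×4180×24.3 = 43677 J.
Fully melting the ice requires m_ice L_f = 0.53×334000 = 177020 J.
43677 J < 177020 J, so only part of the ice melts and the system sits at 0 °C.
Mass melted = 43677/334000 ≈ 0.1308 kg.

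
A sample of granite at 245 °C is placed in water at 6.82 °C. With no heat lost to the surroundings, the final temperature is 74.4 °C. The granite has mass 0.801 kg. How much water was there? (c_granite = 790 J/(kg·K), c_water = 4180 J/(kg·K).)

m ≈ 0.382 kg

Let T be the final temperature. ΣQ_i = 0:
0.801·790·(74.4 − 245) + m·4180·(74.4 − 6.82) = 0
282484 m = 107954
m = 107954/282484 ≈ 0.3822 kg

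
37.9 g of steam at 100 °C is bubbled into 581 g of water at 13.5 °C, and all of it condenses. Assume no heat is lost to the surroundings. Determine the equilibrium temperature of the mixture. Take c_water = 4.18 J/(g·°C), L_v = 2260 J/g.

T_f ≈ 51.9 °C

Conservation of energy gives ΣQ = 0:
condense steam: −37.9×2260 = −85654; condensed water 100 °C→T: 158.42(T − 100); water warms: 581×4.18×(T − 13.5) = 2428.6(T − 13.5)
2587 T = 85654 + 15842 + 32786 = 134282
T ≈ 51.91 °C (< 100 °C, so full condensation is consistent).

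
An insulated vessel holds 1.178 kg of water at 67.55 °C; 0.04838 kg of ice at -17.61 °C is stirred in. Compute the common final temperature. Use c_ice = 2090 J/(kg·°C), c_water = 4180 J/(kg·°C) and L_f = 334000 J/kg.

T_f ≈ 61.4 °C

Energy conservation, ΣQ = 0:
warm ice to 0 °C: 0.04838·2090·(0 − (-17.61)) = 1780.6; latent heat to melt: 0.04838·334000 = 16159; warm the meltwater: 202.23 T; water: 4924(T − 67.55)
5126.3 T = 332619 − 17940 = 314679
T ≈ 61.39 °C — above 0 °C, consistent with complete melting.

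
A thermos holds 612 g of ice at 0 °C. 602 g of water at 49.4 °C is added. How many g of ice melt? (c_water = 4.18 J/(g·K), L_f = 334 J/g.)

m_melted ≈ 372 g

Cooling the water to 0 °C releases 602×4.18×49.4 = 124308 J.
Melting all 612 g of ice would need 612×334 = 204408 J.
That's not enough to melt it all — equilibrium is at 0 °C with ice remaining.
Mass melted = 124308/334 ≈ 372.2 g.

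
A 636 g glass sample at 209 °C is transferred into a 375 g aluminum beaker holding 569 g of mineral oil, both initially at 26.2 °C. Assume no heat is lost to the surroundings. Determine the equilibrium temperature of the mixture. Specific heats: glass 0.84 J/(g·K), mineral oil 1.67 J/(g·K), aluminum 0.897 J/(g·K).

T_f ≈ 79.8 °C

Heat gained plus heat lost sum to zero:
636×0.84×(T − 209) + 569×1.67×(T − 26.2) + 375×0.897×(T − 26.2) = 0
534.24(T − 209) + 950.23(T − 26.2) + 336.38(T − 26.2) = 0
1820.8 T = 145365
T ≈ 79.83 °C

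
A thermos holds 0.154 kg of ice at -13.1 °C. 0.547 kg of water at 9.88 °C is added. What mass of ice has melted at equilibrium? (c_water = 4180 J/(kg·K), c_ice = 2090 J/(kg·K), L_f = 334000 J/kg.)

Cooling the water to 0 °C releases 0.547×4180×9.88 = 22590 J.
Of that, 0.154×2090×13.1 = 4216.4 J goes to bring the ice to 0 °C, leaving 18374 J.
Melting all 0.154 kg of ice would need 0.154×334000 = 51436 J.
That's not enough to melt it all — equilibrium is at 0 °C with ice remaining.
Mass melted = 18374/334000 ≈ 0.05501 kg.

m_melted ≈ 0.055 kg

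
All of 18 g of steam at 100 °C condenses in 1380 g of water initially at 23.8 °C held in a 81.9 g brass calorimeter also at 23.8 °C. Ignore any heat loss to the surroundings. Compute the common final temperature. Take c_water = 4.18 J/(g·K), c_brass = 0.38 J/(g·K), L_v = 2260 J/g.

Conservation of energy gives ΣQ = 0:
steam→water at 100 °C releases m L_v = 18×2260 = 40680
  condensed water 100 °C→T: 75.24(T − 100)
  water warms: 1380×4.18×(T − 23.8) = 5768.4(T − 23.8)
  cup: 31.12(T − 23.8)
5874.8 T = 40680 + 7524 + 138029 = 186233
T ≈ 31.70 °C, under the boiling point, so the assumption holds.

T_f ≈ 31.7 °C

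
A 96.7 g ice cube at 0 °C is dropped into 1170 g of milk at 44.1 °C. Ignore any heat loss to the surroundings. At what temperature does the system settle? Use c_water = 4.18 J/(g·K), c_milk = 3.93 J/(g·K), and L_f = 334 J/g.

T_f ≈ 34.1 °C

Taking heat into each body as positive, Σ m c ΔT = 0:
fusion: m_ice L_f = 96.7×334 = 32298; meltwater 0→T: 96.7×4.18×T = 404.21 T; milk cools: 1170×3.93×(T − 44.1) = 4598.1(T − 44.1)
5002.3 T = 202776 − 32298 = 170478
T ≈ 34.08 °C — above 0 °C, consistent with complete melting.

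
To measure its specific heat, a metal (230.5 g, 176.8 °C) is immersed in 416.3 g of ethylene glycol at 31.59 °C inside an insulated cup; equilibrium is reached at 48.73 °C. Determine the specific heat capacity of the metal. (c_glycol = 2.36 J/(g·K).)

c ≈ 0.57 J/(g·K)

Net heat exchanged in the isolated system is zero:
230.5·c·(48.73 − 176.8) + 416.3·2.36·(48.73 − 31.59) = 0
-29520 c = -16840
c = -16840/-29520 ≈ 0.5704 J/(g·K)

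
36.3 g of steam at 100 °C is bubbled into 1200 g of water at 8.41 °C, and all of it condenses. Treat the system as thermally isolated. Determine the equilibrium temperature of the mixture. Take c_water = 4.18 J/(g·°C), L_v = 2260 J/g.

Net heat exchanged in the isolated system is zero:
latent heat released on condensation: 36.3·2260 = 82038
  condensed water 100 °C→T: 151.73(T − 100)
  original water: 5016(T − 8.41)
5167.7 T = 82038 + 15173 + 42185 = 139396
T ≈ 26.97 °C, under the boiling point, so the assumption holds.

T_f ≈ 27.0 °C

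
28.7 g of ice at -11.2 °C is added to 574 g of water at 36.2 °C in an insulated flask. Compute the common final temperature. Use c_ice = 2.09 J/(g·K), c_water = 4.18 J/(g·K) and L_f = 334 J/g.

Net heat exchanged in the isolated system is zero:
warm ice to 0 °C: 28.7·2.09·(0 − (-11.2)) = 671.81
  melt ice: 28.7·334 = 9585.8
  warm the meltwater: 119.97 T
  water cools: 574·4.18·(T − 36.2) = 2399.3(T − 36.2)
2519.3 T = 86855 − 10258 = 76598
T ≈ 30.40 °C (positive, so assuming full melt was valid).

T_f ≈ 30.4 °C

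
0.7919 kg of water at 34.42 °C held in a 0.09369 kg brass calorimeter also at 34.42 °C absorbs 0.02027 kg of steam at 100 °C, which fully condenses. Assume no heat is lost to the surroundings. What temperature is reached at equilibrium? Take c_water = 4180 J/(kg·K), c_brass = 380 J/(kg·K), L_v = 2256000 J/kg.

Net heat exchanged in the isolated system is zero:
latent heat released on condensation: 0.02027·2256000 = 45729; condensed water 100 °C→T: 84.73(T − 100); original water: 3310.1(T − 34.42); brass cup: 0.09369·380·(T − 34.42) = 35.6(T − 34.42)
3430.5 T = 45729 + 8472.9 + 115161 = 169362
T ≈ 49.37 °C — below 100 °C, confirming all the steam condensed.

T_f ≈ 49.4 °C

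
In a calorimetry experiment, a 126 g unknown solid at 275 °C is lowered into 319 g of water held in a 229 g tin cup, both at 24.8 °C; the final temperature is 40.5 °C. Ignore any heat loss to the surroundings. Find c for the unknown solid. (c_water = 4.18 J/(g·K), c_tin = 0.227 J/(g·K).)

Net heat exchanged in the isolated system is zero:
126×c×(40.5 − 275) + 319×4.18×(40.5 − 24.8) + 229×0.227×(40.5 − 24.8) = 0
-29547 c = -21751
c = -21751/-29547 ≈ 0.7361 J/(g·K)

c ≈ 0.736 J/(g·K)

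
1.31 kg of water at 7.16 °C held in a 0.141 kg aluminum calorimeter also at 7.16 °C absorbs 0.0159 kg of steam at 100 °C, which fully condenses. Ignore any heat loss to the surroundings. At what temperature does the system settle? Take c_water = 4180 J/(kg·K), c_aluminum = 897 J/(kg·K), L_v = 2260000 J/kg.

Sum of m c ΔT and latent-heat terms is zero:
latent heat released on condensation: 0.0159·2260000 = 35934
  condensate cools 100→T: 0.0159·4180·(T − 100) = 66.46(T − 100)
  original water: 5475.8(T − 7.16)
  aluminum cup: 0.141·897·(T − 7.16) = 126.48(T − 7.16)
5668.7 T = 35934 + 6646.2 + 40112 = 82693
T ≈ 14.59 °C — below 100 °C, confirming all the steam condensed.

T_f ≈ 14.6 °C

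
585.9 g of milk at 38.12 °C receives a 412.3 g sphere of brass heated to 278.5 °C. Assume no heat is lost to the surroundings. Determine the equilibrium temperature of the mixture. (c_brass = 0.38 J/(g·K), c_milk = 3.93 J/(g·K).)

T_f is the heat-capacity-weighted average of the initial temperatures:
T_f = (156.67×278.5 + 2302.6×38.12) / (156.67 + 2302.6)
    = 131408 / 2459.3 ≈ 53.43 °C

T_f ≈ 53.4 °C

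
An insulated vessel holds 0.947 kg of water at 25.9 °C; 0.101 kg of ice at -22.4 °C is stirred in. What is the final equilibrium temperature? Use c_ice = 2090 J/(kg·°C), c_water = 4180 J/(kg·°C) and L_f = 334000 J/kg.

T_f ≈ 14.6 °C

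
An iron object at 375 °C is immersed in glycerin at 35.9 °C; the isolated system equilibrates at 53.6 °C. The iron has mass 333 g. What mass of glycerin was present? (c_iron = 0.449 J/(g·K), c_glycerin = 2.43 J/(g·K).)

|Q_iron| = |Q_glycerin|:
333·0.449·(375 − 53.6) = m·2.43·(53.6 − 35.9)
43.01 m = 48055  ⇒  m ≈ 1117 g

m ≈ 1120 g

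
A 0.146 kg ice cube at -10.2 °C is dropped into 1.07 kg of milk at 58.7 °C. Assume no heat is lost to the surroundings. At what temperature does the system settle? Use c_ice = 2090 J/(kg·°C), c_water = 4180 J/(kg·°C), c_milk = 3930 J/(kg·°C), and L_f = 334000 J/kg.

T_f ≈ 40.5 °C

Setting the total heat transfer to zero:
ice -10.2→0 °C: 0.146×2090×10.2 = 3112.4; latent heat to melt: 0.146×334000 = 48764; warm the meltwater: 610.28 T; milk: 4205.1(T − 58.7)
4815.4 T = 246839 − 51876 = 194963
T ≈ 40.49 °C — above 0 °C, consistent with complete melting.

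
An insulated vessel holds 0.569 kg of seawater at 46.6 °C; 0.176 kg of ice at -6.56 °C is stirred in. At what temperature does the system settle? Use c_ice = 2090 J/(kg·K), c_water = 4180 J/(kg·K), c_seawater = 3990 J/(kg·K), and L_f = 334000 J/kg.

T_f ≈ 14.8 °C

Net heat exchanged in the isolated system is zero:
ice -6.56→0 °C: 0.176·2090·6.56 = 2413
  latent heat to melt: 0.176·334000 = 58784
  meltwater 0→T: 0.176·4180·T = 735.68 T
  seawater cools: 0.569·3990·(T − 46.6) = 2270.3(T − 46.6)
3006 T = 105796 − 61197 = 44599
T ≈ 14.84 °C — above 0 °C, consistent with complete melting.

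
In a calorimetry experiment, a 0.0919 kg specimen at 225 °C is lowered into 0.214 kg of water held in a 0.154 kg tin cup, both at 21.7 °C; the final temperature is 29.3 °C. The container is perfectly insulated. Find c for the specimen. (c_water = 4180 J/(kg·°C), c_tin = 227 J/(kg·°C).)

c ≈ 393 J/(kg·°C)

Setting the total heat transfer to zero:
0.0919·c·(29.3 − 225) + 0.214·4180·(29.3 − 21.7) + 0.154·227·(29.3 − 21.7) = 0
-17.98 c = -7064
c = -7064/-17.98 ≈ 392.8 J/(kg·°C)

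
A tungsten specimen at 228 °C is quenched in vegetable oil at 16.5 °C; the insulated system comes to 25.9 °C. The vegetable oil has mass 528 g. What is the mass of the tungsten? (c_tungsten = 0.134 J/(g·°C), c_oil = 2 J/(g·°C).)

m ≈ 367 g

Net heat exchanged in the isolated system is zero:
m×0.134×(25.9 − 228) + 528×2×(25.9 − 16.5) = 0
-27.08 m = -9926.4
m = -9926.4/-27.08 ≈ 366.5 g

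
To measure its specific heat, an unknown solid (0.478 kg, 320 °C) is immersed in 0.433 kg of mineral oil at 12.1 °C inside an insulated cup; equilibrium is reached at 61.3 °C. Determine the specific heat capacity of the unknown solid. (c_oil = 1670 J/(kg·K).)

Net heat exchanged in the isolated system is zero:
0.478×c×(61.3 − 320) + 0.433×1670×(61.3 − 12.1) = 0
-123.66 c = -35577
c = -35577/-123.66 ≈ 287.7 J/(kg·K)

c ≈ 288 J/(kg·K)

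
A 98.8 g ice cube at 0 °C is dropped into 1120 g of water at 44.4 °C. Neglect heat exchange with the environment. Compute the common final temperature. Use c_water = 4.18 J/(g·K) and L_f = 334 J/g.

T_f ≈ 34.3 °C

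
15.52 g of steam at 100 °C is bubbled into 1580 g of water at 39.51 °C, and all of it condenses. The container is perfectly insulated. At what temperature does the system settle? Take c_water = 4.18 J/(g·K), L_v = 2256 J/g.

T_f ≈ 45.3 °C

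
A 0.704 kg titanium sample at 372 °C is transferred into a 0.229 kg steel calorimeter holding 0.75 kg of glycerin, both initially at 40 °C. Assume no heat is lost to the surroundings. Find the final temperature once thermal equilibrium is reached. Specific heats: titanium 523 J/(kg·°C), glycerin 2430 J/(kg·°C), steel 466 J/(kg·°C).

T_f is the heat-capacity-weighted average of the initial temperatures:
T_f = (368.19*372 + 1822.5*40 + 106.71*40) / (368.19 + 1822.5 + 106.71)
    = 214136 / 2297.4 ≈ 93.21 °C

T_f ≈ 93.2 °C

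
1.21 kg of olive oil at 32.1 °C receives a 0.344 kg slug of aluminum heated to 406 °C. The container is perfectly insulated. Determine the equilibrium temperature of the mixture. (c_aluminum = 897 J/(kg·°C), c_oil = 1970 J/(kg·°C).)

T_f ≈ 75.0 °C

Net heat exchanged in the isolated system is zero:
0.344·897·(T − 406) + 1.21·1970·(T − 32.1) = 0
308.57(T − 406) + 2383.7(T − 32.1) = 0
2692.3 T = 201795
T = 201795/2692.3 ≈ 74.95 °C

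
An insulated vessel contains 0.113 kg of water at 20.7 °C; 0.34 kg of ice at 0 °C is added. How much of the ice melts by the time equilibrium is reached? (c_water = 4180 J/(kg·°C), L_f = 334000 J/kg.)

Cooling the water to 0 °C releases 0.113×4180×20.7 = 9777.4 J.
Melting all 0.34 kg of ice would need 0.34×334000 = 113560 J.
9777.4 J < 113560 J, so only part of the ice melts and the system sits at 0 °C.
m_melted×334000 = 9777.4  ⇒  m_melted ≈ 0.02927 kg.

m_melted ≈ 0.0293 kg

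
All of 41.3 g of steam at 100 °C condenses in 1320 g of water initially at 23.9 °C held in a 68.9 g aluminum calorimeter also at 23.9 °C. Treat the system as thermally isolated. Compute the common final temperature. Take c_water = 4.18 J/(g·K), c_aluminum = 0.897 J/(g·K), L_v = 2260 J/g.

T_f ≈ 42.4 °C

Taking heat into each body as positive, Σ m c ΔT = 0:
condense steam: −41.3×2260 = −93338
  condensed water 100 °C→T: 172.63(T − 100)
  water warms: 1320×4.18×(T − 23.9) = 5517.6(T − 23.9)
  aluminum cup: 68.9×0.897×(T − 23.9) = 61.8(T − 23.9)
5752 T = 93338 + 17263 + 133348 = 243949
T ≈ 42.41 °C, under the boiling point, so the assumption holds.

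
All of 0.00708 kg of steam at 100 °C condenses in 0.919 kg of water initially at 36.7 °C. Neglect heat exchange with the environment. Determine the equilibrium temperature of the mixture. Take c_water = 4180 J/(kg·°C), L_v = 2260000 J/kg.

T_f ≈ 41.3 °C

Energy conservation, ΣQ = 0:
steam→water at 100 °C releases m L_v = 0.00708×2260000 = 16001
  condensate cools 100→T: 0.00708×4180×(T − 100) = 29.59(T − 100)
  original water: 3841.4(T − 36.7)
3871 T = 16001 + 2959.4 + 140980 = 159940
T ≈ 41.32 °C, under the boiling point, so the assumption holds.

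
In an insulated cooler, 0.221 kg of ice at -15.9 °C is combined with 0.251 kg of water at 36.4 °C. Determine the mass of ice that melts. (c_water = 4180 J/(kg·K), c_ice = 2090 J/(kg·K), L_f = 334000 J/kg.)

m_melted ≈ 0.0924 kg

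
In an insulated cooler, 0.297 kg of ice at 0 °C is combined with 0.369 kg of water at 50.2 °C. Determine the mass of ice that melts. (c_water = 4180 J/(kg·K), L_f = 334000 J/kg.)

m_melted ≈ 0.232 kg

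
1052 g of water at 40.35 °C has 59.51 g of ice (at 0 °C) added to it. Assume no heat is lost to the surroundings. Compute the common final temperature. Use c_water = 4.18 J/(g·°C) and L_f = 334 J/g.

T_f ≈ 33.9 °C

Energy conservation, ΣQ = 0:
melt ice: 59.51×334 = 19876
  meltwater 0→T: 59.51×4.18×T = 248.75 T
  water: 4397.4(T − 40.35)
4646.1 T = 177433 − 19876 = 157557
T ≈ 33.91 °C — above 0 °C, consistent with complete melting.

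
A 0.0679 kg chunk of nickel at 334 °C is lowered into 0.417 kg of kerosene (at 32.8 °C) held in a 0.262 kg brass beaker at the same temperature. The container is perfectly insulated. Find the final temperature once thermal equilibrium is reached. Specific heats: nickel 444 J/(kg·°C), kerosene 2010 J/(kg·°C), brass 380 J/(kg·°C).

T_f ≈ 42.2 °C

Setting the total heat transfer to zero:
0.0679·444·(T − 334) + 0.417·2010·(T − 32.8) + 0.262·380·(T − 32.8) = 0
(30.15 + 838.17 + 99.56) T = 30.15·334 + 838.17·32.8 + 99.56·32.8
T = 40827 / 967.88 = 42.2 °C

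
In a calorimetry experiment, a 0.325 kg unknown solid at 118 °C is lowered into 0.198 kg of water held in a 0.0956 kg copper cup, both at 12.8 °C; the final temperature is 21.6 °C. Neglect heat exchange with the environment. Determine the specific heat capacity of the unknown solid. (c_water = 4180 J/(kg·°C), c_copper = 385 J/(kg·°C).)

c ≈ 243 J/(kg·°C)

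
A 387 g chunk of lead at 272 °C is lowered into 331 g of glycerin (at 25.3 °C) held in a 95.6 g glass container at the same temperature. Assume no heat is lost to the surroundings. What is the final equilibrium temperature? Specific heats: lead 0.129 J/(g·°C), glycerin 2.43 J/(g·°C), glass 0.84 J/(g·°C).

T_f ≈ 38.5 °C

T_f is the heat-capacity-weighted average of the initial temperatures:
T_f = (49.92*272 + 804.33*25.3 + 80.3*25.3) / (49.92 + 804.33 + 80.3)
    = 35960 / 934.56 ≈ 38.48 °C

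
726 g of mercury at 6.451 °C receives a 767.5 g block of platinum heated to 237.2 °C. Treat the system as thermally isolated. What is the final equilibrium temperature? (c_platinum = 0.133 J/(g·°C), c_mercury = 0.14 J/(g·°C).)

With ΣQ=0 the equilibrium temperature is the m·c-weighted mean:
T_f = (102.08*237.2 + 101.64*6.451) / (102.08 + 101.64)
    = 24868 / 203.72 ≈ 122.07 °C

T_f ≈ 122.1 °C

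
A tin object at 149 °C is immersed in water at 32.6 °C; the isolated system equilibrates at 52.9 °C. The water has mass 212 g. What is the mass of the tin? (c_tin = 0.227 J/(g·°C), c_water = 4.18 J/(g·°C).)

Net heat exchanged in the isolated system is zero:
m×0.227×(52.9 − 149) + 212×4.18×(52.9 − 32.6) = 0
-21.81 m = -17989
m = -17989/-21.81 ≈ 824.6 g

m ≈ 825 g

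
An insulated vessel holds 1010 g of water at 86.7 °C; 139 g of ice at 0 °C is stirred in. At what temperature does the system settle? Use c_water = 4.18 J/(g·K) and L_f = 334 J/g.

Heat gained plus heat lost sum to zero:
fusion: m_ice L_f = 139·334 = 46426
  warm the meltwater: 581.02 T
  water: 4221.8(T − 86.7)
4802.8 T = 366030 − 46426 = 319604
T ≈ 66.55 °C — above 0 °C, consistent with complete melting.

T_f ≈ 66.5 °C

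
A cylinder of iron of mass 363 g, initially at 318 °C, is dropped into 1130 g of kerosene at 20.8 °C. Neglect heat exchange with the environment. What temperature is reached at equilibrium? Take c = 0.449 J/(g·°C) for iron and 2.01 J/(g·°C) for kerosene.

T_f is the heat-capacity-weighted average of the initial temperatures:
T_f = (162.99·318 + 2271.3·20.8) / (162.99 + 2271.3)
    = 99073 / 2434.3 ≈ 40.70 °C

T_f ≈ 40.7 °C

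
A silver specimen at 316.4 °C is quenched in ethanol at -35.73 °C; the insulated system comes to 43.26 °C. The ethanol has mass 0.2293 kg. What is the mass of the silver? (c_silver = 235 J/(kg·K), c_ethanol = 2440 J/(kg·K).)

m ≈ 0.689 kg

|Q_silver| = |Q_ethanol|:
m·235·(316.4 − 43.26) = 0.2293·2440·(43.26 − (-35.73))
64188 m = 44194  ⇒  m ≈ 0.6885 kg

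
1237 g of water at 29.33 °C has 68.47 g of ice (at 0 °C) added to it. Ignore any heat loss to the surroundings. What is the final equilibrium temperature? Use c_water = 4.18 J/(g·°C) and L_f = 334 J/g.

T_f ≈ 23.6 °C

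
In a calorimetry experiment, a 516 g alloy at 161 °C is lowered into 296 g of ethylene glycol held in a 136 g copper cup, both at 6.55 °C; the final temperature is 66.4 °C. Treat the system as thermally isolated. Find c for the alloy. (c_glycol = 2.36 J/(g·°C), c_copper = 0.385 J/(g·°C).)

c ≈ 0.921 J/(g·°C)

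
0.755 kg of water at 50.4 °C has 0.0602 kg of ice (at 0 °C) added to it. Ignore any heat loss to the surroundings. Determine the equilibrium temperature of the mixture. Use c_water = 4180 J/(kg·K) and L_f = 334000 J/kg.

T_f ≈ 40.8 °C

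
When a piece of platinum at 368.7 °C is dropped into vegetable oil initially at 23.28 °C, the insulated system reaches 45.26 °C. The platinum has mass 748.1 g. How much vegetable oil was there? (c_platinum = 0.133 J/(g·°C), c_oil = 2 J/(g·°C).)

Heat gained plus heat lost sum to zero:
748.1·0.133·(45.26 − 368.7) + m·2·(45.26 − 23.28) = 0
43.96 m = 32181
m = 32181/43.96 ≈ 732.1 g

m ≈ 732 g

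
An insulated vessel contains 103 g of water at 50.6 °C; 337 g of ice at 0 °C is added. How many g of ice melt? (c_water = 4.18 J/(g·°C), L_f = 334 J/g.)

Cooling the water to 0 °C releases 103×4.18×50.6 = 21785 J.
Melting all 337 g of ice would need 337×334 = 112558 J.
That's not enough to melt it all — equilibrium is at 0 °C with ice remaining.
m_melted×334 = 21785  ⇒  m_melted ≈ 65.23 g.

m_melted ≈ 65.2 g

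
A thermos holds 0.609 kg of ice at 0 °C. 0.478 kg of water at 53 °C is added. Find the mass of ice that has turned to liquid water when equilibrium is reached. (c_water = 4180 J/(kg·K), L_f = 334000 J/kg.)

Cooling the water to 0 °C releases 0.478×4180×53 = 105896 J.
To melt every bit of ice: 0.609×334000 = 203406 J.
That's not enough to melt it all — equilibrium is at 0 °C with ice remaining.
Mass melted = 105896/334000 ≈ 0.3171 kg.

m_melted ≈ 0.317 kg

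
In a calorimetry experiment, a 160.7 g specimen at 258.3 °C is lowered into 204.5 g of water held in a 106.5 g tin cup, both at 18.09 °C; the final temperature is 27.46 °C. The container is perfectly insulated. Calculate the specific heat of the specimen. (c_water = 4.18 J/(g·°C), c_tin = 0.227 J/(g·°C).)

c ≈ 0.222 J/(g·°C)

Net heat exchanged in the isolated system is zero:
160.7·c·(27.46 − 258.3) + 204.5·4.18·(27.46 − 18.09) + 106.5·0.227·(27.46 − 18.09) = 0
-37096 c = -8236.1
c = -8236.1/-37096 ≈ 0.222 J/(g·°C)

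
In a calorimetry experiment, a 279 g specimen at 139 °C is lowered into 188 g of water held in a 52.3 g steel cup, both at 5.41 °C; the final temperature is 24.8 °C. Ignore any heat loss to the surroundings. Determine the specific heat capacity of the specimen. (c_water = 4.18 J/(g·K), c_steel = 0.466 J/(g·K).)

Setting the total heat transfer to zero:
279·c·(24.8 − 139) + 188·4.18·(24.8 − 5.41) + 52.3·0.466·(24.8 − 5.41) = 0
-31862 c = -15710
c = -15710/-31862 ≈ 0.4931 J/(g·K)

c ≈ 0.493 J/(g·K)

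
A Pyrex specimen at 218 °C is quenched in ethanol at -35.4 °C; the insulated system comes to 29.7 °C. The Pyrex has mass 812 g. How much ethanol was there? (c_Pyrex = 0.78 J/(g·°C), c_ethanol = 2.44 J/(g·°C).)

m ≈ 751 g

Net heat exchanged in the isolated system is zero:
812·0.78·(29.7 − 218) + m·2.44·(29.7 − (-35.4)) = 0
158.84 m = 119262
m = 119262/158.84 ≈ 750.8 g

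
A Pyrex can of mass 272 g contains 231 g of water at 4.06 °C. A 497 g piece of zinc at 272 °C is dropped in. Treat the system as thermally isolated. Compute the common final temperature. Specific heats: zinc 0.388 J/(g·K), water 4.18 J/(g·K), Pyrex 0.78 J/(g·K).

T_f ≈ 41.8 °C

Setting the total heat transfer to zero:
497*0.388*(T − 272) + 231*4.18*(T − 4.06) + 272*0.78*(T − 4.06) = 0
192.84(T − 272) + 965.58(T − 4.06) + 212.16(T − 4.06) = 0
(192.84 + 965.58 + 212.16) T = 192.84*272 + 965.58*4.06 + 212.16*4.06
T = 57233/1370.6 ≈ 41.76 °C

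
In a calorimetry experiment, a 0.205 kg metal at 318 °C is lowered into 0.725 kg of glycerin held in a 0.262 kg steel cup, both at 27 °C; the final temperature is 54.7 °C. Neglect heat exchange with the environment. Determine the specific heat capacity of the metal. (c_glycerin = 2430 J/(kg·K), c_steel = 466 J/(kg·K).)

c ≈ 967 J/(kg·K)

Heat gained plus heat lost sum to zero:
0.205×c×(54.7 − 318) + 0.725×2430×(54.7 − 27) + 0.262×466×(54.7 − 27) = 0
-53.98 c = -52182
c = -52182/-53.98 ≈ 966.8 J/(kg·K)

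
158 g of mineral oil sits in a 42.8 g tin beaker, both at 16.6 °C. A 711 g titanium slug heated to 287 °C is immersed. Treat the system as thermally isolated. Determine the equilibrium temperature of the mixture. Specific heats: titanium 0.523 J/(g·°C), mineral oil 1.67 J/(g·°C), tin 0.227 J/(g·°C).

T_f ≈ 172.4 °C

Let T be the final temperature. ΣQ_i = 0:
711*0.523*(T − 287) + 158*1.67*(T − 16.6) + 42.8*0.227*(T − 16.6) = 0
371.85(T − 287) + 263.86(T − 16.6) + 9.716(T − 16.6) = 0
645.43 T = 111263
T = 111263/645.43 ≈ 172.39 °C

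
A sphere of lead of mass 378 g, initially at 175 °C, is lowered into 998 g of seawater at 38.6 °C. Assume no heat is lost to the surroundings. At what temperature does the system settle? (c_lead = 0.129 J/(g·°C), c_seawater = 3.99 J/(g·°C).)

T_f ≈ 40.3 °C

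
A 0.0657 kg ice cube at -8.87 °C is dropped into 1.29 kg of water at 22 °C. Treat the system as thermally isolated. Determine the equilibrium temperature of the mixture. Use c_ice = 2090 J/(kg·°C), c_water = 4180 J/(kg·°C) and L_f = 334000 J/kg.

T_f ≈ 16.8 °C

Net heat exchanged in the isolated system is zero:
warm ice to 0 °C: 0.0657×2090×(0 − (-8.87)) = 1218; fusion: m_ice L_f = 0.0657×334000 = 21944; meltwater 0→T: 0.0657×4180×T = 274.63 T; water: 5392.2(T − 22)
5666.8 T = 118628 − 23162 = 95467
T ≈ 16.85 °C. Since T > 0 °C, the all-ice-melts assumption holds.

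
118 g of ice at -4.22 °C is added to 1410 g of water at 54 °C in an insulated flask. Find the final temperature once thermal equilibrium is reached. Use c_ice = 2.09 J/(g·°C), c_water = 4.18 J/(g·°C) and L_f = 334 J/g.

Energy conservation, ΣQ = 0:
ice -4.22→0 °C: 118·2.09·4.22 = 1040.7
  fusion: m_ice L_f = 118·334 = 39412
  meltwater 0→T: 118·4.18·T = 493.24 T
  water: 5893.8(T − 54)
6387 T = 318265 − 40453 = 277812
T ≈ 43.50 °C (positive, so assuming full melt was valid).

T_f ≈ 43.5 °C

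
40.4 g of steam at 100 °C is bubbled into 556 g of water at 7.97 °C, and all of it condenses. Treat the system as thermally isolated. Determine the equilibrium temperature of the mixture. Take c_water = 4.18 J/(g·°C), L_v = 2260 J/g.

Sum of m c ΔT and latent-heat terms is zero:
condense steam: −40.4×2260 = −91304; condensed water 100 °C→T: 168.87(T − 100); original water: 2324.1(T − 7.97)
2493 T = 91304 + 16887 + 18523 = 126714
T ≈ 50.83 °C — below 100 °C, confirming all the steam condensed.

T_f ≈ 50.8 °C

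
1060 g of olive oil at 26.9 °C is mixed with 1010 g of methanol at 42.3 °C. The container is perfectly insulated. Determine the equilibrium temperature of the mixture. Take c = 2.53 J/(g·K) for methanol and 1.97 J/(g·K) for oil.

T_f ≈ 35.4 °C

Energy conservation, ΣQ = 0:
1010×2.53×(T − 42.3) + 1060×1.97×(T − 26.9) = 0
2555.3(T − 42.3) + 2088.2(T − 26.9) = 0
4643.5 T = 164262
T = 164262 / 4643.5 = 35.4 °C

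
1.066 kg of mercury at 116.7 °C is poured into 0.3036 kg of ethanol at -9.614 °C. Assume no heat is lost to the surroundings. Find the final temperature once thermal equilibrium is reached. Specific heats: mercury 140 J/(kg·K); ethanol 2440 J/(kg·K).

T_f ≈ 11.6 °C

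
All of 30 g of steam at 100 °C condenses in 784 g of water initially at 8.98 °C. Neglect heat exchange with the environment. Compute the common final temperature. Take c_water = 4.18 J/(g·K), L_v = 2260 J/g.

T_f ≈ 32.3 °C

Energy balance with sensible and latent terms:
latent heat released on condensation: 30·2260 = 67800
  condensed water 100 °C→T: 125.4(T − 100)
  water warms: 784·4.18·(T − 8.98) = 3277.1(T − 8.98)
3402.5 T = 67800 + 12540 + 29429 = 109769
T ≈ 32.26 °C — below 100 °C, confirming all the steam condensed.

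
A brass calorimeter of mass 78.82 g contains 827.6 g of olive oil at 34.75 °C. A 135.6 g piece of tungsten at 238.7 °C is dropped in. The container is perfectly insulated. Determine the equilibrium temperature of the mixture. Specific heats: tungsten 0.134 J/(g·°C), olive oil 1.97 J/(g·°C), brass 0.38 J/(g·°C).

T_f ≈ 37.0 °C

Taking heat into each body as positive, Σ m c ΔT = 0:
135.6×0.134×(T − 238.7) + 827.6×1.97×(T − 34.75) + 78.82×0.38×(T − 34.75) = 0
18.17(T − 238.7) + 1630.4(T − 34.75) + 29.95(T − 34.75) = 0
1678.5 T = 62034
T = 62034/1678.5 ≈ 36.96 °C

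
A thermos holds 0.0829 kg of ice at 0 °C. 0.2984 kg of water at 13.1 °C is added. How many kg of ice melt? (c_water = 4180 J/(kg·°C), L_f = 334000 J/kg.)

Water can give up m c ΔT = 0.2984·4180·13.1 = 16340 J before reaching 0 °C.
Melting all 0.0829 kg of ice would need 0.0829·334000 = 27689 J.
Since 16340 < 27689 J, not all the ice melts; equilibrium is at 0 °C.
m_melted·334000 = 16340  ⇒  m_melted ≈ 0.04892 kg.

m_melted ≈ 0.0489 kg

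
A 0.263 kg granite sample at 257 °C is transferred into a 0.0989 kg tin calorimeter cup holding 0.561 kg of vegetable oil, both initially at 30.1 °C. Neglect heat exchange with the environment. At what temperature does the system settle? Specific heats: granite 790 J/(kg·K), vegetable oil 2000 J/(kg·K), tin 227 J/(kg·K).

T_f ≈ 65.0 °C

Energy conservation, ΣQ = 0:
0.263×790×(T − 257) + 0.561×2000×(T − 30.1) + 0.0989×227×(T − 30.1) = 0
(207.77 + 1122 + 22.45) T = 207.77×257 + 1122×30.1 + 22.45×30.1
T = 87845 / 1352.2 = 65 °C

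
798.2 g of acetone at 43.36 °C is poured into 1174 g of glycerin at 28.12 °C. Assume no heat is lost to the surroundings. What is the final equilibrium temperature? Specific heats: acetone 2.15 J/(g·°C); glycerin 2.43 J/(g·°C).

With ΣQ=0 the equilibrium temperature is the m·c-weighted mean:
T_f = (1716.1×43.36 + 2852.8×28.12) / (1716.1 + 2852.8)
    = 154633 / 4569 ≈ 33.84 °C

T_f ≈ 33.8 °C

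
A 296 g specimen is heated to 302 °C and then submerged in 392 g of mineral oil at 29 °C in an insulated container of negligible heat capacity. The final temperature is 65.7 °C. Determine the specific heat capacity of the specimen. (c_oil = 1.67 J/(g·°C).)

c ≈ 0.343 J/(g·°C)

Energy conservation, ΣQ = 0:
296×c×(65.7 − 302) + 392×1.67×(65.7 − 29) = 0
-69945 c = -24025
c = -24025/-69945 ≈ 0.3435 J/(g·°C)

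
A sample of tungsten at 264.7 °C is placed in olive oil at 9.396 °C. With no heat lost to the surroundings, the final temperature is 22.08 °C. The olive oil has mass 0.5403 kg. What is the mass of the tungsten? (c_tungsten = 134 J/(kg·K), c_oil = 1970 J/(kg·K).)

m ≈ 0.415 kg

|Q_tungsten| = |Q_oil|:
m·134·(264.7 − 22.08) = 0.5403·1970·(22.08 − 9.396)
32511 m = 13501  ⇒  m ≈ 0.4153 kg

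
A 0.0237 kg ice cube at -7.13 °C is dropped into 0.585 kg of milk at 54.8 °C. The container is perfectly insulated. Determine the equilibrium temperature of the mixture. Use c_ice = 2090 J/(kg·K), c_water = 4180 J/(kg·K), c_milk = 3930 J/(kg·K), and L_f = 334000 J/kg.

T_f ≈ 49.1 °C

Net heat exchanged in the isolated system is zero:
ice -7.13→0 °C: 0.0237×2090×7.13 = 353.17; melt ice: 0.0237×334000 = 7915.8; meltwater 0→T: 0.0237×4180×T = 99.07 T; milk cools: 0.585×3930×(T − 54.8) = 2299(T − 54.8)
2398.1 T = 125988 − 8269 = 117719
T ≈ 49.09 °C (positive, so assuming full melt was valid).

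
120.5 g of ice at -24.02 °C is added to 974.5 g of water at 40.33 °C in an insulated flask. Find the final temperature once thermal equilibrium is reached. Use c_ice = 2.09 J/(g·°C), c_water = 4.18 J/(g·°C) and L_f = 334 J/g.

Heat gained plus heat lost sum to zero:
warm ice to 0 °C: 120.5·2.09·(0 − (-24.02)) = 6049.3
  latent heat to melt: 120.5·334 = 40247
  warm the meltwater: 503.69 T
  water cools: 974.5·4.18·(T − 40.33) = 4073.4(T − 40.33)
4577.1 T = 164281 − 46296 = 117984
T ≈ 25.78 °C. Since T > 0 °C, the all-ice-melts assumption holds.

T_f ≈ 25.8 °C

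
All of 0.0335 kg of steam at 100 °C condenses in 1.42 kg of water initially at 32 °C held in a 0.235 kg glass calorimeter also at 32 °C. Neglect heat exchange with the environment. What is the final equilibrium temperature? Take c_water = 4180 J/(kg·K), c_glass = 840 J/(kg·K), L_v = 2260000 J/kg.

T_f ≈ 45.6 °C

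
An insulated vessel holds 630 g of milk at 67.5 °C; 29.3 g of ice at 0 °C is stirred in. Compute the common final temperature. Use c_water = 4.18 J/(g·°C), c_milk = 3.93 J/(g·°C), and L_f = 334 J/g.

Sum of m c ΔT and latent-heat terms is zero:
latent heat to melt: 29.3×334 = 9786.2; warm the meltwater: 122.47 T; milk cools: 630×3.93×(T − 67.5) = 2475.9(T − 67.5)
2598.4 T = 167123 − 9786.2 = 157337
T ≈ 60.55 °C — above 0 °C, consistent with complete melting.

T_f ≈ 60.6 °C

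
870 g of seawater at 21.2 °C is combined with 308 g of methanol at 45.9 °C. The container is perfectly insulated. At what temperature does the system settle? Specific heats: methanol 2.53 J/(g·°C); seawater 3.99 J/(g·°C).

T_f ≈ 25.7 °C

T_f = Σ m_i c_i T_i / Σ m_i c_i:
T_f = (779.24×45.9 + 3471.3×21.2) / (779.24 + 3471.3)
    = 109359 / 4250.5 ≈ 25.73 °C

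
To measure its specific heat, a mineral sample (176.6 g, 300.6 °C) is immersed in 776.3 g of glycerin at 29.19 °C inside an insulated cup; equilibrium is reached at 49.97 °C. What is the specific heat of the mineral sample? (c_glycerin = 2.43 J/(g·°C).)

Heat lost by the mineral sample = heat gained by the glycerin:
176.6×c×(300.6 − 49.97) = 776.3×2.43×(49.97 − 29.19)
44261 c = 39200  ⇒  c ≈ 0.8856 J/(g·°C)

c ≈ 0.886 J/(g·°C)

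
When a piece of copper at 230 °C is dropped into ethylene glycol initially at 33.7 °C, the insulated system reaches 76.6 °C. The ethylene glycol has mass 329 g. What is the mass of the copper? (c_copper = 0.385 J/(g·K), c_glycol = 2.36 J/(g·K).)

Heat lost by the copper = heat gained by the glycol:
m·0.385·(230 − 76.6) = 329·2.36·(76.6 − 33.7)
59.06 m = 33309  ⇒  m ≈ 564 g

m ≈ 564 g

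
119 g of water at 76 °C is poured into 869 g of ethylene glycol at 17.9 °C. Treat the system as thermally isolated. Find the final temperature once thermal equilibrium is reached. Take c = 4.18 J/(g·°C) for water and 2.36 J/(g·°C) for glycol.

Conservation of energy gives ΣQ = 0:
119·4.18·(T − 76) + 869·2.36·(T − 17.9) = 0
(497.42 + 2050.8) T = 497.42·76 + 2050.8·17.9
T = 74514 / 2548.3 = 29.2 °C

T_f ≈ 29.2 °C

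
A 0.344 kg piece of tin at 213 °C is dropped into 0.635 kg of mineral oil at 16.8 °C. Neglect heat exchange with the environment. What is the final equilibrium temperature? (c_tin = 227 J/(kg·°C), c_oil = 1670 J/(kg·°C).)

T_f ≈ 30.3 °C

Conservation of energy gives ΣQ = 0:
0.344·227·(T − 213) + 0.635·1670·(T − 16.8) = 0
78.09(T − 213) + 1060.5(T − 16.8) = 0
(78.09 + 1060.5) T = 78.09·213 + 1060.5·16.8
T ≈ 30.26 °C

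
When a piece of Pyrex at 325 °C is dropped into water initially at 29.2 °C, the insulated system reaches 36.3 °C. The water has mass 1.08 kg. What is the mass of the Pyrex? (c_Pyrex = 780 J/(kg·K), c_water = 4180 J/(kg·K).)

Taking heat into each body as positive, Σ m c ΔT = 0:
m×780×(36.3 − 325) + 1.08×4180×(36.3 − 29.2) = 0
-225186 m = -32052
m = -32052/-225186 ≈ 0.1423 kg

m ≈ 0.142 kg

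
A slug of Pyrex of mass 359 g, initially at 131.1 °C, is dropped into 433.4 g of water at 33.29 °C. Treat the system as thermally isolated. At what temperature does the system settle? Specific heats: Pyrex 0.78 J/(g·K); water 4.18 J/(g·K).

Taking heat into each body as positive, Σ m c ΔT = 0:
359·0.78·(T − 131.1) + 433.4·4.18·(T − 33.29) = 0
280.02(T − 131.1) + 1811.6(T − 33.29) = 0
2091.6 T = 97019
T = 97019/2091.6 ≈ 46.38 °C

T_f ≈ 46.4 °C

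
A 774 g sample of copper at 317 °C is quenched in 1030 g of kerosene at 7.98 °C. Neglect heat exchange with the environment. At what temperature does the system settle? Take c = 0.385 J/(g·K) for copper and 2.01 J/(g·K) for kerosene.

Heat gained plus heat lost sum to zero:
774×0.385×(T − 317) + 1030×2.01×(T − 7.98) = 0
297.99(T − 317) + 2070.3(T − 7.98) = 0
(297.99 + 2070.3) T = 297.99×317 + 2070.3×7.98
T ≈ 46.86 °C

T_f ≈ 46.9 °C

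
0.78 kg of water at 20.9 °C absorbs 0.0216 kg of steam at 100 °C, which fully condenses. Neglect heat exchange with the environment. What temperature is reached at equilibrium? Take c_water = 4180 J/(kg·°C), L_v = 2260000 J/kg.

T_f ≈ 37.6 °C

Let T be the final temperature. ΣQ_i = 0:
latent heat released on condensation: 0.0216×2260000 = 48816; condensed water 100 °C→T: 90.29(T − 100); original water: 3260.4(T − 20.9)
3350.7 T = 48816 + 9028.8 + 68142 = 125987
T ≈ 37.60 °C — below 100 °C, confirming all the steam condensed.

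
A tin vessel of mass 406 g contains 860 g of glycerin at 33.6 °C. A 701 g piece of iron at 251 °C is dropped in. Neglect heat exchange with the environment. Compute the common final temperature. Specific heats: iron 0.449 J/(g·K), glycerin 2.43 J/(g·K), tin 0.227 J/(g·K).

T_f ≈ 61.0 °C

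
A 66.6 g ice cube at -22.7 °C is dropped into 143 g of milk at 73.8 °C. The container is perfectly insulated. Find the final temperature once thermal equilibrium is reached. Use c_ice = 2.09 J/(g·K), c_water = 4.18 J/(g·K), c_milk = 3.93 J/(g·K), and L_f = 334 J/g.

T_f ≈ 19.1 °C

Heat gained plus heat lost sum to zero:
warm ice to 0 °C: 66.6×2.09×(0 − (-22.7)) = 3159.7; fusion: m_ice L_f = 66.6×334 = 22244; meltwater 0→T: 66.6×4.18×T = 278.39 T; milk: 561.99(T − 73.8)
840.38 T = 41475 − 25404 = 16071
T ≈ 19.12 °C. Since T > 0 °C, the all-ice-melts assumption holds.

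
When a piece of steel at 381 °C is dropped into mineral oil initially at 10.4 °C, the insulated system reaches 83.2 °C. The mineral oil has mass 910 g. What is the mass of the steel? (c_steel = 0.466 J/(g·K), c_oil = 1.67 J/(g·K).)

m ≈ 797 g

Energy conservation, ΣQ = 0:
m×0.466×(83.2 − 381) + 910×1.67×(83.2 − 10.4) = 0
-138.77 m = -110634
m = -110634/-138.77 ≈ 797.2 g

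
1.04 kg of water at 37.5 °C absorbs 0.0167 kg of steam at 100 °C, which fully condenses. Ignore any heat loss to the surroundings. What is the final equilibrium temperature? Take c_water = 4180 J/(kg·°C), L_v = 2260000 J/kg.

Setting the total heat transfer to zero:
latent heat released on condensation: 0.0167·2260000 = 37742; condensate cools 100→T: 0.0167·4180·(T − 100) = 69.81(T − 100); water warms: 1.04·4180·(T − 37.5) = 4347.2(T − 37.5)
4417 T = 37742 + 6980.6 + 163020 = 207743
T ≈ 47.03 °C (< 100 °C, so full condensation is consistent).

T_f ≈ 47.0 °C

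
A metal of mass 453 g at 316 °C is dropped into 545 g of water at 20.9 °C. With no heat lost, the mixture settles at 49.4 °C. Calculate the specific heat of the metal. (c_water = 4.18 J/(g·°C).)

c ≈ 0.538 J/(g·°C)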